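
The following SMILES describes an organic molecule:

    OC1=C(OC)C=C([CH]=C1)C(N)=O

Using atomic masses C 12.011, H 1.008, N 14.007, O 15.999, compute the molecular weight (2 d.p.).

167.16 g/mol

First, the molecular formula is C8H9NO3 (counting implicit H from valence).
  C: 8 × 12.011 = 96.088
  H: 9 × 1.008 = 9.072
  N: 1 × 14.007 = 14.007
  O: 3 × 15.999 = 47.997
Sum: 8×12.011 + 9×1.008 + 1×14.007 + 3×15.999 = 167.164 → 167.16 g/mol.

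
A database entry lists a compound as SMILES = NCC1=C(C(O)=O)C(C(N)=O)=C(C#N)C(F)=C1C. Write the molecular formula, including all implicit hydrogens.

C11H10FN3O3

Walk through each heavy atom and fill implicit hydrogens from standard valence (C 4, N 3, O 2, S 2, halogen 1):
  atom 1: N, bond orders sum to 1 (valence 3) → 2 H
  atom 2: C, bond orders sum to 2 (valence 4) → 2 H
  atom 3: C, bond orders sum to 4 (valence 4) → 0 H
  atom 4: C, bond orders sum to 4 (valence 4) → 0 H
  atom 5: C, bond orders sum to 4 (valence 4) → 0 H
  atom 6: O, bond orders sum to 1 (valence 2) → 1 H
  atom 7: O, bond orders sum to 2 (valence 2) → 0 H
  atom 8: C, bond orders sum to 4 (valence 4) → 0 H
  atom 9: C, bond orders sum to 4 (valence 4) → 0 H
  atom 10: N, bond orders sum to 1 (valence 3) → 2 H
  atom 11: O, bond orders sum to 2 (valence 2) → 0 H
  atom 12: C, bond orders sum to 4 (valence 4) → 0 H
  atom 13: C, bond orders sum to 4 (valence 4) → 0 H
  atom 14: N, bond orders sum to 3 (valence 3) → 0 H
  atom 15: C, bond orders sum to 4 (valence 4) → 0 H
  atom 16: F (halogen, monovalent) → 0 H
  atom 17: C, bond orders sum to 4 (valence 4) → 0 H
  atom 18: C, bond orders sum to 1 (valence 4) → 3 H
Totals → C:11, H:10, F:1, N:3, O:3.
In Hill order: C11H10FN3O3.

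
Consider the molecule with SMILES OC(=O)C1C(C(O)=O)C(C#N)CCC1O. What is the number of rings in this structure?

1

In SMILES, each pair of matching ring-closure digits denotes one ring-closing bond; the number of such bonds equals the number of independent rings.
Ring-closure bonds here: 1.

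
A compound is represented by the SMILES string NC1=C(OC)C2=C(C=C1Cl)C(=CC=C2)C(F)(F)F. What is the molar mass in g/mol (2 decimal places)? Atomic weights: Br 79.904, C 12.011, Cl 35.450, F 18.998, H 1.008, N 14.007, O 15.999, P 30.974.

275.65 g/mol

First, the molecular formula is C12H9ClF3NO (counting implicit H from valence).
  C: 12 × 12.011 = 144.132
  Cl: 1 × 35.450 = 35.450
  F: 3 × 18.998 = 56.994
  H: 9 × 1.008 = 9.072
  N: 1 × 14.007 = 14.007
  O: 1 × 15.999 = 15.999
Sum: 12×12.011 + 1×35.450 + 3×18.998 + 9×1.008 + 1×14.007 + 1×15.999 = 275.654 → 275.65 g/mol.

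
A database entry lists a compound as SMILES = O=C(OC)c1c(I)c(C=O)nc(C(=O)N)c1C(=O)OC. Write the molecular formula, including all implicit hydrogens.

C11H9IN2O6

Walk through each heavy atom and fill implicit hydrogens from standard valence (C 4, N 3, O 2, S 2, halogen 1); for lowercase aromatic atoms, an aromatic c carries 1 H when it has two neighbours and 0 H with three, and aromatic n carries 0 H:
  atom 1: O, bond orders sum to 2 (valence 2) → 0 H
  atom 2: C, bond orders sum to 4 (valence 4) → 0 H
  atom 3: O, bond orders sum to 2 (valence 2) → 0 H
  atom 4: C, bond orders sum to 1 (valence 4) → 3 H
  atom 5: aromatic c, 3 neighbours → 0 H
  atom 6: aromatic c, 3 neighbours → 0 H
  atom 7: I (halogen, monovalent) → 0 H
  atom 8: aromatic c, 3 neighbours → 0 H
  atom 9: C, bond orders sum to 3 (valence 4) → 1 H
  atom 10: O, bond orders sum to 2 (valence 2) → 0 H
  atom 11: aromatic n, 2 neighbours → 0 H
  atom 12: aromatic c, 3 neighbours → 0 H
  atom 13: C, bond orders sum to 4 (valence 4) → 0 H
  atom 14: O, bond orders sum to 2 (valence 2) → 0 H
  atom 15: N, bond orders sum to 1 (valence 3) → 2 H
  atom 16: aromatic c, 3 neighbours → 0 H
  atom 17: C, bond orders sum to 4 (valence 4) → 0 H
  atom 18: O, bond orders sum to 2 (valence 2) → 0 H
  atom 19: O, bond orders sum to 2 (valence 2) → 0 H
  atom 20: C, bond orders sum to 1 (valence 4) → 3 H
Totals → C:11, H:9, I:1, N:2, O:6.
In Hill order: C11H9IN2O6.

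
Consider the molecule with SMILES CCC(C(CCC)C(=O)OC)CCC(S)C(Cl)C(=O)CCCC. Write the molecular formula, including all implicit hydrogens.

C18H33ClO3S

Walk through each heavy atom and fill implicit hydrogens from standard valence (C 4, N 3, O 2, S 2, halogen 1):
  atom 1: C, bond orders sum to 1 (valence 4) → 3 H
  atom 2: C, bond orders sum to 2 (valence 4) → 2 H
  atom 3: C, bond orders sum to 3 (valence 4) → 1 H
  atom 4: C, bond orders sum to 3 (valence 4) → 1 H
  atom 5: C, bond orders sum to 2 (valence 4) → 2 H
  atom 6: C, bond orders sum to 2 (valence 4) → 2 H
  atom 7: C, bond orders sum to 1 (valence 4) → 3 H
  atom 8: C, bond orders sum to 4 (valence 4) → 0 H
  atom 9: O, bond orders sum to 2 (valence 2) → 0 H
  atom 10: O, bond orders sum to 2 (valence 2) → 0 H
  atom 11: C, bond orders sum to 1 (valence 4) → 3 H
  atom 12: C, bond orders sum to 2 (valence 4) → 2 H
  atom 13: C, bond orders sum to 2 (valence 4) → 2 H
  atom 14: C, bond orders sum to 3 (valence 4) → 1 H
  atom 15: S, bond orders sum to 1 (valence 2) → 1 H
  atom 16: C, bond orders sum to 3 (valence 4) → 1 H
  atom 17: Cl (halogen, monovalent) → 0 H
  atom 18: C, bond orders sum to 4 (valence 4) → 0 H
  atom 19: O, bond orders sum to 2 (valence 2) → 0 H
  atom 20: C, bond orders sum to 2 (valence 4) → 2 H
  atom 21: C, bond orders sum to 2 (valence 4) → 2 H
  atom 22: C, bond orders sum to 2 (valence 4) → 2 H
  atom 23: C, bond orders sum to 1 (valence 4) → 3 H
Totals → C:18, H:33, Cl:1, O:3, S:1.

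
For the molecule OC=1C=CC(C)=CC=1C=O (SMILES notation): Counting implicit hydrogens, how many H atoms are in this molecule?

8

Walk through each heavy atom and fill implicit hydrogens from standard valence (C 4, N 3, O 2, S 2, halogen 1):
  atom 1: O, bond orders sum to 1 (valence 2) → 1 H
  atom 2: C, bond orders sum to 4 (valence 4) → 0 H
  atom 3: C, bond orders sum to 3 (valence 4) → 1 H
  atom 4: C, bond orders sum to 3 (valence 4) → 1 H
  atom 5: C, bond orders sum to 4 (valence 4) → 0 H
  atom 6: C, bond orders sum to 1 (valence 4) → 3 H
  atom 7: C, bond orders sum to 3 (valence 4) → 1 H
  atom 8: C, bond orders sum to 4 (valence 4) → 0 H
  atom 9: C, bond orders sum to 3 (valence 4) → 1 H
  atom 10: O, bond orders sum to 2 (valence 2) → 0 H
Total hydrogens: 8.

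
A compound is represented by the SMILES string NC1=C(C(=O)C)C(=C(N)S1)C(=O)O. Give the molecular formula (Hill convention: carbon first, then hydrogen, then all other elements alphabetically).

Walk through each heavy atom and fill implicit hydrogens from standard valence (C 4, N 3, O 2, S 2, halogen 1):
  atom 1: N, bond orders sum to 1 (valence 3) → 2 H
  atom 2: C, bond orders sum to 4 (valence 4) → 0 H
  atom 3: C, bond orders sum to 4 (valence 4) → 0 H
  atom 4: C, bond orders sum to 4 (valence 4) → 0 H
  atom 5: O, bond orders sum to 2 (valence 2) → 0 H
  atom 6: C, bond orders sum to 1 (valence 4) → 3 H
  atom 7: C, bond orders sum to 4 (valence 4) → 0 H
  atom 8: C, bond orders sum to 4 (valence 4) → 0 H
  atom 9: N, bond orders sum to 1 (valence 3) → 2 H
  atom 10: S, bond orders sum to 2 (valence 2) → 0 H
  atom 11: C, bond orders sum to 4 (valence 4) → 0 H
  atom 12: O, bond orders sum to 2 (valence 2) → 0 H
  atom 13: O, bond orders sum to 1 (valence 2) → 1 H
Totals → C:7, H:8, N:2, O:3, S:1.
In Hill order: C7H8N2O3S.

C7H8N2O3S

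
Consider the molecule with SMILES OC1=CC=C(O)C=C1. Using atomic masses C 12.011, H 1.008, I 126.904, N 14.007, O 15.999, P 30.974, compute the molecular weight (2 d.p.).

110.11 g/mol

First, the molecular formula is C6H6O2 (counting implicit H from valence).
  C: 6 × 12.011 = 72.066
  H: 6 × 1.008 = 6.048
  O: 2 × 15.999 = 31.998
Sum: 6×12.011 + 6×1.008 + 2×15.999 = 110.112 → 110.11 g/mol.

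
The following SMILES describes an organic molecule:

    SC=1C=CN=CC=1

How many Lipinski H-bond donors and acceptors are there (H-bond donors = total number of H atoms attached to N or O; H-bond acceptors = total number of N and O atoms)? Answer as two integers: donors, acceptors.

0, 1

Donors: find every N or O and count the H atoms it carries.
  atom 5 (N): bond orders sum to 3 → 0 H
Lipinski HBD = 0.
Acceptors: N atoms = 1, O atoms = 0 → HBA = 1.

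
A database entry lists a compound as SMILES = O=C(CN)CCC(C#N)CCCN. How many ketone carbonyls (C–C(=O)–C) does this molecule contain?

The ketone motif appears at heavy-atom position 2 in the SMILES.
Other groups present: 1 nitrile, 2 primary amine.
Ketone count: 1.

1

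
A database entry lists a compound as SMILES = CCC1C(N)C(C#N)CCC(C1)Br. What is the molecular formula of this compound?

Walk through each heavy atom and fill implicit hydrogens from standard valence (C 4, N 3, O 2, S 2, halogen 1):
  atom 1: C, bond orders sum to 1 (valence 4) → 3 H
  atom 2: C, bond orders sum to 2 (valence 4) → 2 H
  atom 3: C, bond orders sum to 3 (valence 4) → 1 H
  atom 4: C, bond orders sum to 3 (valence 4) → 1 H
  atom 5: N, bond orders sum to 1 (valence 3) → 2 H
  atom 6: C, bond orders sum to 3 (valence 4) → 1 H
  atom 7: C, bond orders sum to 4 (valence 4) → 0 H
  atom 8: N, bond orders sum to 3 (valence 3) → 0 H
  atom 9: C, bond orders sum to 2 (valence 4) → 2 H
  atom 10: C, bond orders sum to 2 (valence 4) → 2 H
  atom 11: C, bond orders sum to 3 (valence 4) → 1 H
  atom 12: C, bond orders sum to 2 (valence 4) → 2 H
  atom 13: Br (halogen, monovalent) → 0 H
Totals → C:10, H:17, Br:1, N:2.
In Hill order: C10H17BrN2.

C10H17BrN2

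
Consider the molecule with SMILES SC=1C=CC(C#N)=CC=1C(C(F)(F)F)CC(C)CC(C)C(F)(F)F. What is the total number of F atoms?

Scan the SMILES for F atoms (remember two-letter symbols like Cl and Br are single atoms).
Fluorine count: 6.

6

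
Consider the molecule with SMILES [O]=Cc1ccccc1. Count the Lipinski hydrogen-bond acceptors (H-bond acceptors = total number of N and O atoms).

N atoms: 0; O atoms: 1.
Lipinski HBA = 0 + 1 = 1.

1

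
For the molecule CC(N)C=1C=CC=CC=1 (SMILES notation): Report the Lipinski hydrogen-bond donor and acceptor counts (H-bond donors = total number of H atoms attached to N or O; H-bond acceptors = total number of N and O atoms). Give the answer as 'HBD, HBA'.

2, 1

Donors: find every N or O and count the H atoms it carries.
  atom 3 (N): bond orders sum to 1 → 2 H
Lipinski HBD = 2.
Acceptors: N atoms = 1, O atoms = 0 → HBA = 1.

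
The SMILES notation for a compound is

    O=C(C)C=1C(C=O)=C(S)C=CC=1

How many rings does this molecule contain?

1

In SMILES, each pair of matching ring-closure digits denotes one ring-closing bond; the number of such bonds equals the number of independent rings.
Ring-closure bonds here: 1.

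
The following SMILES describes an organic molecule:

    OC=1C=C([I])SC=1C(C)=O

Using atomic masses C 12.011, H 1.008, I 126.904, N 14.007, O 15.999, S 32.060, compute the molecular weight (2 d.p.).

First, the molecular formula is C6H5IO2S (counting implicit H from valence).
  C: 6 × 12.011 = 72.066
  H: 5 × 1.008 = 5.040
  I: 1 × 126.904 = 126.904
  O: 2 × 15.999 = 31.998
  S: 1 × 32.060 = 32.060
Sum: 6×12.011 + 5×1.008 + 1×126.904 + 2×15.999 + 1×32.060 = 268.068 → 268.07 g/mol.

268.07 g/mol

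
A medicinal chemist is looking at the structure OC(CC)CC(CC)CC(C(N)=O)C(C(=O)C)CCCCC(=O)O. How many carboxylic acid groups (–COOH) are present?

1

The carboxylic acid motif appears at heavy-atom position 22 in the SMILES.
Other groups present: 1 amide, 1 hydroxyl, 1 ketone.
Carboxylic acid count: 1.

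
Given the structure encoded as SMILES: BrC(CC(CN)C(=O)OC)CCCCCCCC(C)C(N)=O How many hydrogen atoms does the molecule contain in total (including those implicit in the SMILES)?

31

Walk through each heavy atom and fill implicit hydrogens from standard valence (C 4, N 3, O 2, S 2, halogen 1):
  atom 1: Br (halogen, monovalent) → 0 H
  atom 2: C, bond orders sum to 3 (valence 4) → 1 H
  atom 3: C, bond orders sum to 2 (valence 4) → 2 H
  atom 4: C, bond orders sum to 3 (valence 4) → 1 H
  atom 5: C, bond orders sum to 2 (valence 4) → 2 H
  atom 6: N, bond orders sum to 1 (valence 3) → 2 H
  atom 7: C, bond orders sum to 4 (valence 4) → 0 H
  atom 8: O, bond orders sum to 2 (valence 2) → 0 H
  atom 9: O, bond orders sum to 2 (valence 2) → 0 H
  atom 10: C, bond orders sum to 1 (valence 4) → 3 H
  atom 11: C, bond orders sum to 2 (valence 4) → 2 H
  atom 12: C, bond orders sum to 2 (valence 4) → 2 H
  atom 13: C, bond orders sum to 2 (valence 4) → 2 H
  atom 14: C, bond orders sum to 2 (valence 4) → 2 H
  atom 15: C, bond orders sum to 2 (valence 4) → 2 H
  atom 16: C, bond orders sum to 2 (valence 4) → 2 H
  atom 17: C, bond orders sum to 2 (valence 4) → 2 H
  atom 18: C, bond orders sum to 3 (valence 4) → 1 H
  atom 19: C, bond orders sum to 1 (valence 4) → 3 H
  atom 20: C, bond orders sum to 4 (valence 4) → 0 H
  atom 21: N, bond orders sum to 1 (valence 3) → 2 H
  atom 22: O, bond orders sum to 2 (valence 2) → 0 H
Total hydrogens: 31.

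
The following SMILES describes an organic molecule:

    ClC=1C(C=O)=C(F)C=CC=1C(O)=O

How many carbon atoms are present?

Count every carbon token in the SMILES (each C, including those in ring-closure positions and inside branches).
Carbon count: 8.

8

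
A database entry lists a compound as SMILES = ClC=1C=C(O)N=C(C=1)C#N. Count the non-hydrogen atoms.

Every atom symbol written in the SMILES (organic subset) is one heavy atom; implicit H are not written.
Heavy atoms by element → C:6, Cl:1, N:2, O:1.
Total: 10.

10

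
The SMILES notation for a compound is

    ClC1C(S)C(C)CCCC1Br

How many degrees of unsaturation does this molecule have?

1

Degree of unsaturation = (number of rings) + (number of π bonds).
Ring closures in the SMILES: 1.
π bonds: none → 0 DoU from unsaturation.
Total DoU = 1 + 0 = 1.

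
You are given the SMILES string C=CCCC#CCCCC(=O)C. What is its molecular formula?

Walk through each heavy atom and fill implicit hydrogens from standard valence (C 4, N 3, O 2, S 2, halogen 1):
  atom 1: C, bond orders sum to 2 (valence 4) → 2 H
  atom 2: C, bond orders sum to 3 (valence 4) → 1 H
  atom 3: C, bond orders sum to 2 (valence 4) → 2 H
  atom 4: C, bond orders sum to 2 (valence 4) → 2 H
  atom 5: C, bond orders sum to 4 (valence 4) → 0 H
  atom 6: C, bond orders sum to 4 (valence 4) → 0 H
  atom 7: C, bond orders sum to 2 (valence 4) → 2 H
  atom 8: C, bond orders sum to 2 (valence 4) → 2 H
  atom 9: C, bond orders sum to 2 (valence 4) → 2 H
  atom 10: C, bond orders sum to 4 (valence 4) → 0 H
  atom 11: O, bond orders sum to 2 (valence 2) → 0 H
  atom 12: C, bond orders sum to 1 (valence 4) → 3 H
Totals → C:11, H:16, O:1.

C11H16O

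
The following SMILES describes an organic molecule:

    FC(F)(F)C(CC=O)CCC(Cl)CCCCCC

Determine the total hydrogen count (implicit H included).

Walk through each heavy atom and fill implicit hydrogens from standard valence (C 4, N 3, O 2, S 2, halogen 1):
  atom 1: F (halogen, monovalent) → 0 H
  atom 2: C, bond orders sum to 4 (valence 4) → 0 H
  atom 3: F (halogen, monovalent) → 0 H
  atom 4: F (halogen, monovalent) → 0 H
  atom 5: C, bond orders sum to 3 (valence 4) → 1 H
  atom 6: C, bond orders sum to 2 (valence 4) → 2 H
  atom 7: C, bond orders sum to 3 (valence 4) → 1 H
  atom 8: O, bond orders sum to 2 (valence 2) → 0 H
  atom 9: C, bond orders sum to 2 (valence 4) → 2 H
  atom 10: C, bond orders sum to 2 (valence 4) → 2 H
  atom 11: C, bond orders sum to 3 (valence 4) → 1 H
  atom 12: Cl (halogen, monovalent) → 0 H
  atom 13: C, bond orders sum to 2 (valence 4) → 2 H
  atom 14: C, bond orders sum to 2 (valence 4) → 2 H
  atom 15: C, bond orders sum to 2 (valence 4) → 2 H
  atom 16: C, bond orders sum to 2 (valence 4) → 2 H
  atom 17: C, bond orders sum to 2 (valence 4) → 2 H
  atom 18: C, bond orders sum to 1 (valence 4) → 3 H
Total hydrogens: 22.

22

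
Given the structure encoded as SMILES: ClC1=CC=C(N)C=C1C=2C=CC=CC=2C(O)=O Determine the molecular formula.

C13H10ClNO2

Walk through each heavy atom and fill implicit hydrogens from standard valence (C 4, N 3, O 2, S 2, halogen 1):
  atom 1: Cl (halogen, monovalent) → 0 H
  atom 2: C, bond orders sum to 4 (valence 4) → 0 H
  atom 3: C, bond orders sum to 3 (valence 4) → 1 H
  atom 4: C, bond orders sum to 3 (valence 4) → 1 H
  atom 5: C, bond orders sum to 4 (valence 4) → 0 H
  atom 6: N, bond orders sum to 1 (valence 3) → 2 H
  atom 7: C, bond orders sum to 3 (valence 4) → 1 H
  atom 8: C, bond orders sum to 4 (valence 4) → 0 H
  atom 9: C, bond orders sum to 4 (valence 4) → 0 H
  atom 10: C, bond orders sum to 3 (valence 4) → 1 H
  atom 11: C, bond orders sum to 3 (valence 4) → 1 H
  atom 12: C, bond orders sum to 3 (valence 4) → 1 H
  atom 13: C, bond orders sum to 3 (valence 4) → 1 H
  atom 14: C, bond orders sum to 4 (valence 4) → 0 H
  atom 15: C, bond orders sum to 4 (valence 4) → 0 H
  atom 16: O, bond orders sum to 1 (valence 2) → 1 H
  atom 17: O, bond orders sum to 2 (valence 2) → 0 H
Totals → C:13, H:10, Cl:1, N:1, O:2.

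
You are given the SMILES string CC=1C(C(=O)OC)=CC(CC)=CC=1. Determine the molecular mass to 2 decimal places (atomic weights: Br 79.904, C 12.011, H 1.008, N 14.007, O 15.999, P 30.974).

First, the molecular formula is C11H14O2 (counting implicit H from valence).
  C: 11 × 12.011 = 132.121
  H: 14 × 1.008 = 14.112
  O: 2 × 15.999 = 31.998
Sum: 11×12.011 + 14×1.008 + 2×15.999 = 178.231 → 178.23 g/mol.

178.23 g/mol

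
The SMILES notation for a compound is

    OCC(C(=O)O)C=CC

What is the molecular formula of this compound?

Walk through each heavy atom and fill implicit hydrogens from standard valence (C 4, N 3, O 2, S 2, halogen 1):
  atom 1: O, bond orders sum to 1 (valence 2) → 1 H
  atom 2: C, bond orders sum to 2 (valence 4) → 2 H
  atom 3: C, bond orders sum to 3 (valence 4) → 1 H
  atom 4: C, bond orders sum to 4 (valence 4) → 0 H
  atom 5: O, bond orders sum to 2 (valence 2) → 0 H
  atom 6: O, bond orders sum to 1 (valence 2) → 1 H
  atom 7: C, bond orders sum to 3 (valence 4) → 1 H
  atom 8: C, bond orders sum to 3 (valence 4) → 1 H
  atom 9: C, bond orders sum to 1 (valence 4) → 3 H
Totals → C:6, H:10, O:3.
In Hill order: C6H10O3.

C6H10O3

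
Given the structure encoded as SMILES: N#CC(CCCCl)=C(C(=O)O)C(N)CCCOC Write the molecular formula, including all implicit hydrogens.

Walk through each heavy atom and fill implicit hydrogens from standard valence (C 4, N 3, O 2, S 2, halogen 1):
  atom 1: N, bond orders sum to 3 (valence 3) → 0 H
  atom 2: C, bond orders sum to 4 (valence 4) → 0 H
  atom 3: C, bond orders sum to 4 (valence 4) → 0 H
  atom 4: C, bond orders sum to 2 (valence 4) → 2 H
  atom 5: C, bond orders sum to 2 (valence 4) → 2 H
  atom 6: C, bond orders sum to 2 (valence 4) → 2 H
  atom 7: Cl (halogen, monovalent) → 0 H
  atom 8: C, bond orders sum to 4 (valence 4) → 0 H
  atom 9: C, bond orders sum to 4 (valence 4) → 0 H
  atom 10: O, bond orders sum to 2 (valence 2) → 0 H
  atom 11: O, bond orders sum to 1 (valence 2) → 1 H
  atom 12: C, bond orders sum to 3 (valence 4) → 1 H
  atom 13: N, bond orders sum to 1 (valence 3) → 2 H
  atom 14: C, bond orders sum to 2 (valence 4) → 2 H
  atom 15: C, bond orders sum to 2 (valence 4) → 2 H
  atom 16: C, bond orders sum to 2 (valence 4) → 2 H
  atom 17: O, bond orders sum to 2 (valence 2) → 0 H
  atom 18: C, bond orders sum to 1 (valence 4) → 3 H
Totals → C:12, H:19, Cl:1, N:2, O:3.
In Hill order: C12H19ClN2O3.

C12H19ClN2O3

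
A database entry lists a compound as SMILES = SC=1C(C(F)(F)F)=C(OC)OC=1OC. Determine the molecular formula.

Walk through each heavy atom and fill implicit hydrogens from standard valence (C 4, N 3, O 2, S 2, halogen 1):
  atom 1: S, bond orders sum to 1 (valence 2) → 1 H
  atom 2: C, bond orders sum to 4 (valence 4) → 0 H
  atom 3: C, bond orders sum to 4 (valence 4) → 0 H
  atom 4: C, bond orders sum to 4 (valence 4) → 0 H
  atom 5: F (halogen, monovalent) → 0 H
  atom 6: F (halogen, monovalent) → 0 H
  atom 7: F (halogen, monovalent) → 0 H
  atom 8: C, bond orders sum to 4 (valence 4) → 0 H
  atom 9: O, bond orders sum to 2 (valence 2) → 0 H
  atom 10: C, bond orders sum to 1 (valence 4) → 3 H
  atom 11: O, bond orders sum to 2 (valence 2) → 0 H
  atom 12: C, bond orders sum to 4 (valence 4) → 0 H
  atom 13: O, bond orders sum to 2 (valence 2) → 0 H
  atom 14: C, bond orders sum to 1 (valence 4) → 3 H
Totals → C:7, H:7, F:3, O:3, S:1.
In Hill order: C7H7F3O3S.

C7H7F3O3S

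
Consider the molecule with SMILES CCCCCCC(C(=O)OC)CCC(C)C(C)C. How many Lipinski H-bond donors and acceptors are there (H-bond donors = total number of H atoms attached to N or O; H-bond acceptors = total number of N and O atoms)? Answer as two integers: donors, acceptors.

0, 2

Donors: find every N or O and count the H atoms it carries.
  atom 9 (O): bond orders sum to 2 → 0 H
  atom 10 (O): bond orders sum to 2 → 0 H
Lipinski HBD = 0.
Acceptors: N atoms = 0, O atoms = 2 → HBA = 2.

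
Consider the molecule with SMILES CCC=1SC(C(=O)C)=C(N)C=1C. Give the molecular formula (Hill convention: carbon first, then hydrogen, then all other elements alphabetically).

Walk through each heavy atom and fill implicit hydrogens from standard valence (C 4, N 3, O 2, S 2, halogen 1):
  atom 1: C, bond orders sum to 1 (valence 4) → 3 H
  atom 2: C, bond orders sum to 2 (valence 4) → 2 H
  atom 3: C, bond orders sum to 4 (valence 4) → 0 H
  atom 4: S, bond orders sum to 2 (valence 2) → 0 H
  atom 5: C, bond orders sum to 4 (valence 4) → 0 H
  atom 6: C, bond orders sum to 4 (valence 4) → 0 H
  atom 7: O, bond orders sum to 2 (valence 2) → 0 H
  atom 8: C, bond orders sum to 1 (valence 4) → 3 H
  atom 9: C, bond orders sum to 4 (valence 4) → 0 H
  atom 10: N, bond orders sum to 1 (valence 3) → 2 H
  atom 11: C, bond orders sum to 4 (valence 4) → 0 H
  atom 12: C, bond orders sum to 1 (valence 4) → 3 H
Totals → C:9, H:13, N:1, O:1, S:1.
In Hill order: C9H13NOS.

C9H13NOS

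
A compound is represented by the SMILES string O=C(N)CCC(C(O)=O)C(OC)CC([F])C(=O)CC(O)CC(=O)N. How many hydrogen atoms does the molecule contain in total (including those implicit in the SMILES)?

Walk through each heavy atom and fill implicit hydrogens from standard valence (C 4, N 3, O 2, S 2, halogen 1):
  atom 1: O, bond orders sum to 2 (valence 2) → 0 H
  atom 2: C, bond orders sum to 4 (valence 4) → 0 H
  atom 3: N, bond orders sum to 1 (valence 3) → 2 H
  atom 4: C, bond orders sum to 2 (valence 4) → 2 H
  atom 5: C, bond orders sum to 2 (valence 4) → 2 H
  atom 6: C, bond orders sum to 3 (valence 4) → 1 H
  atom 7: C, bond orders sum to 4 (valence 4) → 0 H
  atom 8: O, bond orders sum to 1 (valence 2) → 1 H
  atom 9: O, bond orders sum to 2 (valence 2) → 0 H
  atom 10: C, bond orders sum to 3 (valence 4) → 1 H
  atom 11: O, bond orders sum to 2 (valence 2) → 0 H
  atom 12: C, bond orders sum to 1 (valence 4) → 3 H
  atom 13: C, bond orders sum to 2 (valence 4) → 2 H
  atom 14: C, bond orders sum to 3 (valence 4) → 1 H
  atom 15: F with explicit H count 0
  atom 16: C, bond orders sum to 4 (valence 4) → 0 H
  atom 17: O, bond orders sum to 2 (valence 2) → 0 H
  atom 18: C, bond orders sum to 2 (valence 4) → 2 H
  atom 19: C, bond orders sum to 3 (valence 4) → 1 H
  atom 20: O, bond orders sum to 1 (valence 2) → 1 H
  atom 21: C, bond orders sum to 2 (valence 4) → 2 H
  atom 22: C, bond orders sum to 4 (valence 4) → 0 H
  atom 23: O, bond orders sum to 2 (valence 2) → 0 H
  atom 24: N, bond orders sum to 1 (valence 3) → 2 H
Total hydrogens: 23.

23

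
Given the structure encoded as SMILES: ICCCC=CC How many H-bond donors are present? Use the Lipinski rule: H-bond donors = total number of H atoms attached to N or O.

Donors: find every N or O and count the H atoms it carries.
  (no N or O atoms present)
Lipinski HBD = 0.

0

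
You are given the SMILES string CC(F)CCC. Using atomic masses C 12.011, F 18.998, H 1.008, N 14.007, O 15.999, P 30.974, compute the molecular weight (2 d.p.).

90.14 g/mol

First, the molecular formula is C5H11F (counting implicit H from valence).
  C: 5 × 12.011 = 60.055
  F: 1 × 18.998 = 18.998
  H: 11 × 1.008 = 11.088
Sum: 5×12.011 + 1×18.998 + 11×1.008 = 90.141 → 90.14 g/mol.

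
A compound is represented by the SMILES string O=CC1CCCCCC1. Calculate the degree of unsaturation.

Molecular formula: C8H14O.
DoU = (2C + 2 + N − H − X) / 2, where X is the halogen count and O/S are ignored.
    = (2·8 + 2 + 0 − 14 − 0) / 2 = 4 / 2 = 2.

2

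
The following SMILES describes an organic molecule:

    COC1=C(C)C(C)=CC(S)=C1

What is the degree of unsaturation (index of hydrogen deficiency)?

Molecular formula: C9H12OS.
DoU = (2C + 2 + N − H − X) / 2, where X is the halogen count and O/S are ignored.
    = (2·9 + 2 + 0 − 12 − 0) / 2 = 8 / 2 = 4.

4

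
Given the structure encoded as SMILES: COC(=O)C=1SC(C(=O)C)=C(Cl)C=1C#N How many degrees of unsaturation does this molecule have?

Degree of unsaturation = (number of rings) + (number of π bonds).
Ring closures in the SMILES: 1.
π bonds: 4 double bonds (each 1 DoU), 1 triple bond (each 2 DoU) → 6 DoU from unsaturation.
Total DoU = 1 + 6 = 7.

7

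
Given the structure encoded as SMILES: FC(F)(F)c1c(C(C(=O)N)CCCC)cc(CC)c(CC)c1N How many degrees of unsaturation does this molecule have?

Molecular formula: C17H25F3N2O.
DoU = (2C + 2 + N − H − X) / 2, where X is the halogen count and O/S are ignored.
    = (2·17 + 2 + 2 − 25 − 3) / 2 = 10 / 2 = 5.

5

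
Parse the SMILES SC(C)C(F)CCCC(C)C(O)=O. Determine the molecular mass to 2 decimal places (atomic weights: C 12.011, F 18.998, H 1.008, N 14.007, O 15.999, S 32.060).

208.29 g/mol

First, the molecular formula is C9H17FO2S (counting implicit H from valence).
  C: 9 × 12.011 = 108.099
  F: 1 × 18.998 = 18.998
  H: 17 × 1.008 = 17.136
  O: 2 × 15.999 = 31.998
  S: 1 × 32.060 = 32.060
Sum: 9×12.011 + 1×18.998 + 17×1.008 + 2×15.999 + 1×32.060 = 208.291 → 208.29 g/mol.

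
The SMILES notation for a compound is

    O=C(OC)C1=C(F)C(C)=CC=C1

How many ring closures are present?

1

In SMILES, each pair of matching ring-closure digits denotes one ring-closing bond; the number of such bonds equals the number of independent rings.
Ring-closure bonds here: 1.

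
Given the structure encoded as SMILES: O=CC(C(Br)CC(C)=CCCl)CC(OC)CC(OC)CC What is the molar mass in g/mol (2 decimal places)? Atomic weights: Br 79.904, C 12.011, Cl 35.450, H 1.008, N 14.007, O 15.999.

First, the molecular formula is C16H28BrClO3 (counting implicit H from valence).
  Br: 1 × 79.904 = 79.904
  C: 16 × 12.011 = 192.176
  Cl: 1 × 35.450 = 35.450
  H: 28 × 1.008 = 28.224
  O: 3 × 15.999 = 47.997
Sum: 1×79.904 + 16×12.011 + 1×35.450 + 28×1.008 + 3×15.999 = 383.751 → 383.75 g/mol.

383.75 g/mol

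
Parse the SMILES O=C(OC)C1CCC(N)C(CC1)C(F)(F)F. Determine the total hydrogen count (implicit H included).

Walk through each heavy atom and fill implicit hydrogens from standard valence (C 4, N 3, O 2, S 2, halogen 1):
  atom 1: O, bond orders sum to 2 (valence 2) → 0 H
  atom 2: C, bond orders sum to 4 (valence 4) → 0 H
  atom 3: O, bond orders sum to 2 (valence 2) → 0 H
  atom 4: C, bond orders sum to 1 (valence 4) → 3 H
  atom 5: C, bond orders sum to 3 (valence 4) → 1 H
  atom 6: C, bond orders sum to 2 (valence 4) → 2 H
  atom 7: C, bond orders sum to 2 (valence 4) → 2 H
  atom 8: C, bond orders sum to 3 (valence 4) → 1 H
  atom 9: N, bond orders sum to 1 (valence 3) → 2 H
  atom 10: C, bond orders sum to 3 (valence 4) → 1 H
  atom 11: C, bond orders sum to 2 (valence 4) → 2 H
  atom 12: C, bond orders sum to 2 (valence 4) → 2 H
  atom 13: C, bond orders sum to 4 (valence 4) → 0 H
  atom 14: F (halogen, monovalent) → 0 H
  atom 15: F (halogen, monovalent) → 0 H
  atom 16: F (halogen, monovalent) → 0 H
Total hydrogens: 16.

16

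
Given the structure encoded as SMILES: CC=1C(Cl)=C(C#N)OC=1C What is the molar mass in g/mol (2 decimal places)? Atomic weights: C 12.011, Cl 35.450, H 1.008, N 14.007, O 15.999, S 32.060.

First, the molecular formula is C7H6ClNO (counting implicit H from valence).
  C: 7 × 12.011 = 84.077
  Cl: 1 × 35.450 = 35.450
  H: 6 × 1.008 = 6.048
  N: 1 × 14.007 = 14.007
  O: 1 × 15.999 = 15.999
Sum: 7×12.011 + 1×35.450 + 6×1.008 + 1×14.007 + 1×15.999 = 155.581 → 155.58 g/mol.

155.58 g/mol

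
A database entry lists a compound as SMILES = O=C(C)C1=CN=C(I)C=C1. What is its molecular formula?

C7H6INO

Walk through each heavy atom and fill implicit hydrogens from standard valence (C 4, N 3, O 2, S 2, halogen 1):
  atom 1: O, bond orders sum to 2 (valence 2) → 0 H
  atom 2: C, bond orders sum to 4 (valence 4) → 0 H
  atom 3: C, bond orders sum to 1 (valence 4) → 3 H
  atom 4: C, bond orders sum to 4 (valence 4) → 0 H
  atom 5: C, bond orders sum to 3 (valence 4) → 1 H
  atom 6: N, bond orders sum to 3 (valence 3) → 0 H
  atom 7: C, bond orders sum to 4 (valence 4) → 0 H
  atom 8: I (halogen, monovalent) → 0 H
  atom 9: C, bond orders sum to 3 (valence 4) → 1 H
  atom 10: C, bond orders sum to 3 (valence 4) → 1 H
Totals → C:7, H:6, I:1, N:1, O:1.
In Hill order: C7H6INO.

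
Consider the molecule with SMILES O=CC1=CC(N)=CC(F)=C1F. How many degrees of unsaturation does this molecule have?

5

Molecular formula: C7H5F2NO.
DoU = (2C + 2 + N − H − X) / 2, where X is the halogen count and O/S are ignored.
    = (2·7 + 2 + 1 − 5 − 2) / 2 = 10 / 2 = 5.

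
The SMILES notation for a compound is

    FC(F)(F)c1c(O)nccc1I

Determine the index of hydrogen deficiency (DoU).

4

Molecular formula: C6H3F3INO.
DoU = (2C + 2 + N − H − X) / 2, where X is the halogen count and O/S are ignored.
    = (2·6 + 2 + 1 − 3 − 4) / 2 = 8 / 2 = 4.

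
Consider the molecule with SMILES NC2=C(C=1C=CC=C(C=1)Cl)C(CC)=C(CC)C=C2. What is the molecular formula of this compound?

Walk through each heavy atom and fill implicit hydrogens from standard valence (C 4, N 3, O 2, S 2, halogen 1):
  atom 1: N, bond orders sum to 1 (valence 3) → 2 H
  atom 2: C, bond orders sum to 4 (valence 4) → 0 H
  atom 3: C, bond orders sum to 4 (valence 4) → 0 H
  atom 4: C, bond orders sum to 4 (valence 4) → 0 H
  atom 5: C, bond orders sum to 3 (valence 4) → 1 H
  atom 6: C, bond orders sum to 3 (valence 4) → 1 H
  atom 7: C, bond orders sum to 3 (valence 4) → 1 H
  atom 8: C, bond orders sum to 4 (valence 4) → 0 H
  atom 9: C, bond orders sum to 3 (valence 4) → 1 H
  atom 10: Cl (halogen, monovalent) → 0 H
  atom 11: C, bond orders sum to 4 (valence 4) → 0 H
  atom 12: C, bond orders sum to 2 (valence 4) → 2 H
  atom 13: C, bond orders sum to 1 (valence 4) → 3 H
  atom 14: C, bond orders sum to 4 (valence 4) → 0 H
  atom 15: C, bond orders sum to 2 (valence 4) → 2 H
  atom 16: C, bond orders sum to 1 (valence 4) → 3 H
  atom 17: C, bond orders sum to 3 (valence 4) → 1 H
  atom 18: C, bond orders sum to 3 (valence 4) → 1 H
Totals → C:16, H:18, Cl:1, N:1.

C16H18ClN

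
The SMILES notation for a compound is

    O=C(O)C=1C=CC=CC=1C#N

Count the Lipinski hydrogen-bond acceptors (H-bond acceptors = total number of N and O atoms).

N atoms: 1; O atoms: 2.
Lipinski HBA = 1 + 2 = 3.

3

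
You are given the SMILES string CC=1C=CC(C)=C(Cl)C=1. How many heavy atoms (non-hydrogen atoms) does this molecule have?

Every atom symbol written in the SMILES (organic subset) is one heavy atom; implicit H are not written.
Heavy atoms by element → C:8, Cl:1.
Total: 9.

9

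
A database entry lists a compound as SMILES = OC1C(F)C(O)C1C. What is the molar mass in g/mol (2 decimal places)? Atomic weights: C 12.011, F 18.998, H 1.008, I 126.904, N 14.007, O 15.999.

First, the molecular formula is C5H9FO2 (counting implicit H from valence).
  C: 5 × 12.011 = 60.055
  F: 1 × 18.998 = 18.998
  H: 9 × 1.008 = 9.072
  O: 2 × 15.999 = 31.998
Sum: 5×12.011 + 1×18.998 + 9×1.008 + 2×15.999 = 120.123 → 120.12 g/mol.

120.12 g/mol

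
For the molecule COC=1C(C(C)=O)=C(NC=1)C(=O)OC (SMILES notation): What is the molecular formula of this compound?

Walk through each heavy atom and fill implicit hydrogens from standard valence (C 4, N 3, O 2, S 2, halogen 1):
  atom 1: C, bond orders sum to 1 (valence 4) → 3 H
  atom 2: O, bond orders sum to 2 (valence 2) → 0 H
  atom 3: C, bond orders sum to 4 (valence 4) → 0 H
  atom 4: C, bond orders sum to 4 (valence 4) → 0 H
  atom 5: C, bond orders sum to 4 (valence 4) → 0 H
  atom 6: C, bond orders sum to 1 (valence 4) → 3 H
  atom 7: O, bond orders sum to 2 (valence 2) → 0 H
  atom 8: C, bond orders sum to 4 (valence 4) → 0 H
  atom 9: N, bond orders sum to 2 (valence 3) → 1 H
  atom 10: C, bond orders sum to 3 (valence 4) → 1 H
  atom 11: C, bond orders sum to 4 (valence 4) → 0 H
  atom 12: O, bond orders sum to 2 (valence 2) → 0 H
  atom 13: O, bond orders sum to 2 (valence 2) → 0 H
  atom 14: C, bond orders sum to 1 (valence 4) → 3 H
Totals → C:9, H:11, N:1, O:4.
In Hill order: C9H11NO4.

C9H11NO4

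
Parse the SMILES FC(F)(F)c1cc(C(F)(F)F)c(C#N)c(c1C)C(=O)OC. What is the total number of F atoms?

6

Scan the SMILES for F atoms (remember two-letter symbols like Cl and Br are single atoms).
Fluorine count: 6.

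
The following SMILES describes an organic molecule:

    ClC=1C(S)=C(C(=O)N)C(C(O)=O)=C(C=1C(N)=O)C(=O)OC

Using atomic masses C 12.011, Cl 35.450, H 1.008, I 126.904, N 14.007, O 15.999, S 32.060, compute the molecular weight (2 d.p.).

First, the molecular formula is C11H9ClN2O6S (counting implicit H from valence).
  C: 11 × 12.011 = 132.121
  Cl: 1 × 35.450 = 35.450
  H: 9 × 1.008 = 9.072
  N: 2 × 14.007 = 28.014
  O: 6 × 15.999 = 95.994
  S: 1 × 32.060 = 32.060
Sum: 11×12.011 + 1×35.450 + 9×1.008 + 2×14.007 + 6×15.999 + 1×32.060 = 332.711 → 332.71 g/mol.

332.71 g/mol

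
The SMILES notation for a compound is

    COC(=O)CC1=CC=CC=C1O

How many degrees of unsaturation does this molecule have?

Degree of unsaturation = (number of rings) + (number of π bonds).
Ring closures in the SMILES: 1.
π bonds: 4 double bonds (each 1 DoU) → 4 DoU from unsaturation.
Total DoU = 1 + 4 = 5.

5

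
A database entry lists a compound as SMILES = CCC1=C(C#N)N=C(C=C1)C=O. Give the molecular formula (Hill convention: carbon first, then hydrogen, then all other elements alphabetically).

Walk through each heavy atom and fill implicit hydrogens from standard valence (C 4, N 3, O 2, S 2, halogen 1):
  atom 1: C, bond orders sum to 1 (valence 4) → 3 H
  atom 2: C, bond orders sum to 2 (valence 4) → 2 H
  atom 3: C, bond orders sum to 4 (valence 4) → 0 H
  atom 4: C, bond orders sum to 4 (valence 4) → 0 H
  atom 5: C, bond orders sum to 4 (valence 4) → 0 H
  atom 6: N, bond orders sum to 3 (valence 3) → 0 H
  atom 7: N, bond orders sum to 3 (valence 3) → 0 H
  atom 8: C, bond orders sum to 4 (valence 4) → 0 H
  atom 9: C, bond orders sum to 3 (valence 4) → 1 H
  atom 10: C, bond orders sum to 3 (valence 4) → 1 H
  atom 11: C, bond orders sum to 3 (valence 4) → 1 H
  atom 12: O, bond orders sum to 2 (valence 2) → 0 H
Totals → C:9, H:8, N:2, O:1.

C9H8N2O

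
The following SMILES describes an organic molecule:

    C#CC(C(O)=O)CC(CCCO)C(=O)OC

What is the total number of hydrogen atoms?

16

Walk through each heavy atom and fill implicit hydrogens from standard valence (C 4, N 3, O 2, S 2, halogen 1):
  atom 1: C, bond orders sum to 3 (valence 4) → 1 H
  atom 2: C, bond orders sum to 4 (valence 4) → 0 H
  atom 3: C, bond orders sum to 3 (valence 4) → 1 H
  atom 4: C, bond orders sum to 4 (valence 4) → 0 H
  atom 5: O, bond orders sum to 1 (valence 2) → 1 H
  atom 6: O, bond orders sum to 2 (valence 2) → 0 H
  atom 7: C, bond orders sum to 2 (valence 4) → 2 H
  atom 8: C, bond orders sum to 3 (valence 4) → 1 H
  atom 9: C, bond orders sum to 2 (valence 4) → 2 H
  atom 10: C, bond orders sum to 2 (valence 4) → 2 H
  atom 11: C, bond orders sum to 2 (valence 4) → 2 H
  atom 12: O, bond orders sum to 1 (valence 2) → 1 H
  atom 13: C, bond orders sum to 4 (valence 4) → 0 H
  atom 14: O, bond orders sum to 2 (valence 2) → 0 H
  atom 15: O, bond orders sum to 2 (valence 2) → 0 H
  atom 16: C, bond orders sum to 1 (valence 4) → 3 H
Total hydrogens: 16.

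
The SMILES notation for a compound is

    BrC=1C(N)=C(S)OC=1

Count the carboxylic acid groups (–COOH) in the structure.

0

Scan the SMILES for the carboxylic acid motif — none present.
Groups that are present: 1 primary amine, 1 thiol.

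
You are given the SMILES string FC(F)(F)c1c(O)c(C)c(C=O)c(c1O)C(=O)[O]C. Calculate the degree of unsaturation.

6

Molecular formula: C11H9F3O5.
DoU = (2C + 2 + N − H − X) / 2, where X is the halogen count and O/S are ignored.
    = (2·11 + 2 + 0 − 9 − 3) / 2 = 12 / 2 = 6.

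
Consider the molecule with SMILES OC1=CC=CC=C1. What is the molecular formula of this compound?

Walk through each heavy atom and fill implicit hydrogens from standard valence (C 4, N 3, O 2, S 2, halogen 1):
  atom 1: O, bond orders sum to 1 (valence 2) → 1 H
  atom 2: C, bond orders sum to 4 (valence 4) → 0 H
  atom 3: C, bond orders sum to 3 (valence 4) → 1 H
  atom 4: C, bond orders sum to 3 (valence 4) → 1 H
  atom 5: C, bond orders sum to 3 (valence 4) → 1 H
  atom 6: C, bond orders sum to 3 (valence 4) → 1 H
  atom 7: C, bond orders sum to 3 (valence 4) → 1 H
Totals → C:6, H:6, O:1.
In Hill order: C6H6O.

C6H6O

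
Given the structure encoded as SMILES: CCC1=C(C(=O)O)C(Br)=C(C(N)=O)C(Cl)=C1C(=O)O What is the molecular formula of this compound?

Walk through each heavy atom and fill implicit hydrogens from standard valence (C 4, N 3, O 2, S 2, halogen 1):
  atom 1: C, bond orders sum to 1 (valence 4) → 3 H
  atom 2: C, bond orders sum to 2 (valence 4) → 2 H
  atom 3: C, bond orders sum to 4 (valence 4) → 0 H
  atom 4: C, bond orders sum to 4 (valence 4) → 0 H
  atom 5: C, bond orders sum to 4 (valence 4) → 0 H
  atom 6: O, bond orders sum to 2 (valence 2) → 0 H
  atom 7: O, bond orders sum to 1 (valence 2) → 1 H
  atom 8: C, bond orders sum to 4 (valence 4) → 0 H
  atom 9: Br (halogen, monovalent) → 0 H
  atom 10: C, bond orders sum to 4 (valence 4) → 0 H
  atom 11: C, bond orders sum to 4 (valence 4) → 0 H
  atom 12: N, bond orders sum to 1 (valence 3) → 2 H
  atom 13: O, bond orders sum to 2 (valence 2) → 0 H
  atom 14: C, bond orders sum to 4 (valence 4) → 0 H
  atom 15: Cl (halogen, monovalent) → 0 H
  atom 16: C, bond orders sum to 4 (valence 4) → 0 H
  atom 17: C, bond orders sum to 4 (valence 4) → 0 H
  atom 18: O, bond orders sum to 2 (valence 2) → 0 H
  atom 19: O, bond orders sum to 1 (valence 2) → 1 H
Totals → C:11, H:9, Br:1, Cl:1, N:1, O:5.
In Hill order: C11H9BrClNO5.

C11H9BrClNO5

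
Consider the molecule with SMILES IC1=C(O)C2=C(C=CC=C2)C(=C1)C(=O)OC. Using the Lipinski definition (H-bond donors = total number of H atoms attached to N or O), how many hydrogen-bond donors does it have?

1

Donors: find every N or O and count the H atoms it carries.
  atom 4 (O): bond orders sum to 1 → 1 H
  atom 14 (O): bond orders sum to 2 → 0 H
  atom 15 (O): bond orders sum to 2 → 0 H
Lipinski HBD = 1.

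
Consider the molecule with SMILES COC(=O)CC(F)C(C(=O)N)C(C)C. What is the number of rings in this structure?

In SMILES, each pair of matching ring-closure digits denotes one ring-closing bond; the number of such bonds equals the number of independent rings.
Ring-closure bonds here: 0.

0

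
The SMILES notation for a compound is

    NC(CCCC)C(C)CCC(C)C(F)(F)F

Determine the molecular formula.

C12H24F3N

Walk through each heavy atom and fill implicit hydrogens from standard valence (C 4, N 3, O 2, S 2, halogen 1):
  atom 1: N, bond orders sum to 1 (valence 3) → 2 H
  atom 2: C, bond orders sum to 3 (valence 4) → 1 H
  atom 3: C, bond orders sum to 2 (valence 4) → 2 H
  atom 4: C, bond orders sum to 2 (valence 4) → 2 H
  atom 5: C, bond orders sum to 2 (valence 4) → 2 H
  atom 6: C, bond orders sum to 1 (valence 4) → 3 H
  atom 7: C, bond orders sum to 3 (valence 4) → 1 H
  atom 8: C, bond orders sum to 1 (valence 4) → 3 H
  atom 9: C, bond orders sum to 2 (valence 4) → 2 H
  atom 10: C, bond orders sum to 2 (valence 4) → 2 H
  atom 11: C, bond orders sum to 3 (valence 4) → 1 H
  atom 12: C, bond orders sum to 1 (valence 4) → 3 H
  atom 13: C, bond orders sum to 4 (valence 4) → 0 H
  atom 14: F (halogen, monovalent) → 0 H
  atom 15: F (halogen, monovalent) → 0 H
  atom 16: F (halogen, monovalent) → 0 H
Totals → C:12, H:24, F:3, N:1.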